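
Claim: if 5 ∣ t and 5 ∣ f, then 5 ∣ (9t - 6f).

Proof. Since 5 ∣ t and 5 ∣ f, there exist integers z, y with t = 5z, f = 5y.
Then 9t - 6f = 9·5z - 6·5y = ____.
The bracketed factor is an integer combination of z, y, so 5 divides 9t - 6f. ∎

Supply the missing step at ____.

Each term has a factor of 5: 9·5z - 6·5y = 5·(-6y + 9z).
Since -6y + 9z is an integer, 5 ∣ (9t - 6f).

5(-6y + 9z)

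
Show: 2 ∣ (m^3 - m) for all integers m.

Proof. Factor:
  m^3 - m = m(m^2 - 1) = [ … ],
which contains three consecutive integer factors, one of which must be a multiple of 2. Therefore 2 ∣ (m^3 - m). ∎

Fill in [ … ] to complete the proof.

m(m^2 - 1) = m(m - 1)(m + 1) = (m - 1)m(m + 1).
These three factors are consecutive integers, so their product is divisible by 2.

(m - 1)m(m + 1)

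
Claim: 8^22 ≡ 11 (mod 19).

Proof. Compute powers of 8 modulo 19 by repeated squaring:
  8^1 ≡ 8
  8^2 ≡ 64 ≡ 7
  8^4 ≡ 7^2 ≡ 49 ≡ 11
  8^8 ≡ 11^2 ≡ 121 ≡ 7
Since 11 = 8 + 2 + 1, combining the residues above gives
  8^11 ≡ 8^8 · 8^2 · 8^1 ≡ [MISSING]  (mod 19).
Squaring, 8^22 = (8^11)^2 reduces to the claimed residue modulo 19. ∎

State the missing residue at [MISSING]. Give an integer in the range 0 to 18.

Multiply the listed residues: 7 · 7 · 8 = 49 → 392.
Reducing modulo 19: 392 = 20·19 + 12, so 8^11 ≡ 12.

12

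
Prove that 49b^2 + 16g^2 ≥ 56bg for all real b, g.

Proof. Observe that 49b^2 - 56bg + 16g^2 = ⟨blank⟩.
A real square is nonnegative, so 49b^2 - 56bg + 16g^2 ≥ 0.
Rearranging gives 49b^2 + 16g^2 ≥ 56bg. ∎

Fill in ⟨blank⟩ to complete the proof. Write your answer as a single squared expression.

(7b - 4g)^2

The leading and trailing coefficients are 7^2 and 4^2, and 56 = 2·7·4, so the trinomial is (7b - 4g)^2.
Hence 49b^2 - 56bg + 16g^2 ≥ 0.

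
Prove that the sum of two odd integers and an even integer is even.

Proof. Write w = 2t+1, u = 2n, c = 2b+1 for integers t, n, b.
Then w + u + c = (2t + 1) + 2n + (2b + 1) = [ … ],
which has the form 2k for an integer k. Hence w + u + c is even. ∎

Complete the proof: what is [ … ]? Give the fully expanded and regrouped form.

2(b + n + t + 1)

(2t + 1) + 2n + (2b + 1) = 2b + 2n + 2t + 2
= 2(b + n + t + 1).
Since b + n + t + 1 is an integer, the sum is of the form 2k for an integer k.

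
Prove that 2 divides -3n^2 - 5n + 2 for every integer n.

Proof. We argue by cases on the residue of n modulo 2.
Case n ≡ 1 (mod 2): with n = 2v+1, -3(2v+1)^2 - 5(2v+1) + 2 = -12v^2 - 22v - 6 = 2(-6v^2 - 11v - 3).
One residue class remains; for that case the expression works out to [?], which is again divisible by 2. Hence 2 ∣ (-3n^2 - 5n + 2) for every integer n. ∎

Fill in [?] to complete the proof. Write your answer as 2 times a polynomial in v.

2(-6v^2 - 5v + 1)

Only n ≡ 0 (mod 2) is unaccounted for. Put n = 2v:
-3(2v)^2 - 5(2v) + 2 expands to -12v^2 - 10v + 2,
and factoring out 2 leaves 2(-6v^2 - 5v + 1).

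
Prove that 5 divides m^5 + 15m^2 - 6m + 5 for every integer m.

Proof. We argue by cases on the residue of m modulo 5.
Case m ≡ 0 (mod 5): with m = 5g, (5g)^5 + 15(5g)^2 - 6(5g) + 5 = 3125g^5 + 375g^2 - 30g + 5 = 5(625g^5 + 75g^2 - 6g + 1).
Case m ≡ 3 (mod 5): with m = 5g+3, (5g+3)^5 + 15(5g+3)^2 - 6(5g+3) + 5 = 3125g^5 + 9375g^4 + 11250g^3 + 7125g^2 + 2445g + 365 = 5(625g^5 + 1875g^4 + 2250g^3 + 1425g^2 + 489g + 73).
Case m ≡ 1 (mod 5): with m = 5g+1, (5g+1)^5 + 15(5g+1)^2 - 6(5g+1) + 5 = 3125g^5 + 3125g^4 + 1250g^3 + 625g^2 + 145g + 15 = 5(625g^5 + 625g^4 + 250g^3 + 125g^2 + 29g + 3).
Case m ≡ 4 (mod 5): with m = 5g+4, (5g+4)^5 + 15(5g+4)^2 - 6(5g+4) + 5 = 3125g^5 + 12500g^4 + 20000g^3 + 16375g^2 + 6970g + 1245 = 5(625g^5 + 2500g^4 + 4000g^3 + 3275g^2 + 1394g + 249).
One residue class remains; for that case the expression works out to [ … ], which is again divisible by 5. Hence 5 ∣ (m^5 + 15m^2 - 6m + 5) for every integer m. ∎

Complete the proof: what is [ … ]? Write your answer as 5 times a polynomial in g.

5(625g^5 + 1250g^4 + 1000g^3 + 475g^2 + 134g + 17)

The residues treated are {0, 3, 1, 4}, so the missing case is m ≡ 2 (mod 5); write m = 5g+2.
Then (5g+2)^5 + 15(5g+2)^2 - 6(5g+2) + 5 = 3125g^5 + 6250g^4 + 5000g^3 + 2375g^2 + 670g + 85 = 5(625g^5 + 1250g^4 + 1000g^3 + 475g^2 + 134g + 17).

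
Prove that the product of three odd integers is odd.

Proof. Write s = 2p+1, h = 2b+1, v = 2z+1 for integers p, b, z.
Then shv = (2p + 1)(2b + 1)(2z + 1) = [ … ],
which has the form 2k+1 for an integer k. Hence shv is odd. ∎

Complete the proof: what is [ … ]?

2(4bpz + 2bp + 2bz + b + 2pz + p + z) + 1

(2p + 1)(2b + 1)(2z + 1) = 8bpz + 4bp + 4bz + 2b + 4pz + 2p + 2z + 1
= 2(4bpz + 2bp + 2bz + b + 2pz + p + z) + 1.
Since 4bpz + 2bp + 2bz + b + 2pz + p + z is an integer, the product is of the form 2k+1 for an integer k.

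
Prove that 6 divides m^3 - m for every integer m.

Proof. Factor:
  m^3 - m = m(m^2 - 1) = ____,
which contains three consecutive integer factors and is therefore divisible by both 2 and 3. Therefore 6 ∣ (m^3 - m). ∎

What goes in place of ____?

(m - 1)m(m + 1)

m(m^2 - 1) = m(m - 1)(m + 1) = (m - 1)m(m + 1).
These three factors are consecutive integers, so their product is divisible by 6.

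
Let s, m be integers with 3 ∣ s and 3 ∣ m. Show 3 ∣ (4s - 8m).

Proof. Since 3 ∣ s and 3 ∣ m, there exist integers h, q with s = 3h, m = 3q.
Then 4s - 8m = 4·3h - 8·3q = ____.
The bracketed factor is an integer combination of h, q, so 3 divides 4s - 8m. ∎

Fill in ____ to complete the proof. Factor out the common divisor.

3(4h - 8q)

Each term has a factor of 3: 4·3h - 8·3q = 3·(4h - 8q).
Since 4h - 8q is an integer, 3 ∣ (4s - 8m).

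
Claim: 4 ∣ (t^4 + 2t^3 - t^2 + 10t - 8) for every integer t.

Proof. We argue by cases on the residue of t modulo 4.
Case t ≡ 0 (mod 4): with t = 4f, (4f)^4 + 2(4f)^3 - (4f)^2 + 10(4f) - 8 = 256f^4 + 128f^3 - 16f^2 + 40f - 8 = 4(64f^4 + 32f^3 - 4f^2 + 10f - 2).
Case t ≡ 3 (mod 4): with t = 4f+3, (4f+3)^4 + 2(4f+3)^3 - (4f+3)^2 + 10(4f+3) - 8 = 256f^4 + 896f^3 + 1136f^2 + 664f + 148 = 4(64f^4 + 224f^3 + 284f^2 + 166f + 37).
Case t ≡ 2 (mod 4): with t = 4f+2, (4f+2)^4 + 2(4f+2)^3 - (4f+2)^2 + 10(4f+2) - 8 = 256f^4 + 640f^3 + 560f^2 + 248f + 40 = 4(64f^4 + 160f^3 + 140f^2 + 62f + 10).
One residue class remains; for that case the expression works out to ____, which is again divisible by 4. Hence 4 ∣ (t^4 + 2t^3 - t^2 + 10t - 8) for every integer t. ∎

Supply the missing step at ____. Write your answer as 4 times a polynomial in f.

4(64f^4 + 96f^3 + 44f^2 + 18f + 1)

Only t ≡ 1 (mod 4) is unaccounted for. Put t = 4f+1:
(4f+1)^4 + 2(4f+1)^3 - (4f+1)^2 + 10(4f+1) - 8 expands to 256f^4 + 384f^3 + 176f^2 + 72f + 4,
and factoring out 4 leaves 4(64f^4 + 96f^3 + 44f^2 + 18f + 1).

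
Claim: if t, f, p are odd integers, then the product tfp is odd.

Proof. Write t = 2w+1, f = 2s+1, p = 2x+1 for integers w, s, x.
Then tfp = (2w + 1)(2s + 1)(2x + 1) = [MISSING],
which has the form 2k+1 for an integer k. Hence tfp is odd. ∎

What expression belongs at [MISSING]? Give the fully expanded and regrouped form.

(2w + 1)(2s + 1)(2x + 1) = 8swx + 4sw + 4sx + 2s + 4wx + 2w + 2x + 1
= 2(4swx + 2sw + 2sx + s + 2wx + w + x) + 1.
Since 4swx + 2sw + 2sx + s + 2wx + w + x is an integer, the product is of the form 2k+1 for an integer k.

2(4swx + 2sw + 2sx + s + 2wx + w + x) + 1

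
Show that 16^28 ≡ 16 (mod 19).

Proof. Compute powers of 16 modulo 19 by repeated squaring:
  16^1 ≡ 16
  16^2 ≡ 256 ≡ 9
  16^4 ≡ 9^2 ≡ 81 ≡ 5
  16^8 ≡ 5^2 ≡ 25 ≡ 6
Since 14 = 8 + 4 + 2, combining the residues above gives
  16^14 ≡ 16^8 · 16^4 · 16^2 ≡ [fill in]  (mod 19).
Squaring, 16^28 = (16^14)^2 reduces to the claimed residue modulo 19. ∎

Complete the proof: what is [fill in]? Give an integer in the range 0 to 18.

4

Multiply the listed residues: 6 · 5 · 9 = 30 → 270.
Reducing modulo 19: 270 = 14·19 + 4, so 16^14 ≡ 4.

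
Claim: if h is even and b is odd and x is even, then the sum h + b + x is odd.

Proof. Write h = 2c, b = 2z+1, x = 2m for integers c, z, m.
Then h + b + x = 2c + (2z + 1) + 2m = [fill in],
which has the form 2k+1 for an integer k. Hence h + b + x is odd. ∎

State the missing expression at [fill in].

Expanding: 2c + (2z + 1) + 2m = 2c + 2m + 2z + 1.
Every term except the constant is even, so this is 2(c + m + z) + 1,
and c + m + z ∈ ℤ gives the required form.

2(c + m + z) + 1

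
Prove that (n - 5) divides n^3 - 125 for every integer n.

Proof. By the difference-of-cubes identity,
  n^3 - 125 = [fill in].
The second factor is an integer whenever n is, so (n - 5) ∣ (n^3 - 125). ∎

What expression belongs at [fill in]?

Polynomial division of n^3 - 125 by n - 5 leaves remainder 0 and quotient n^2 + 5n + 25.
Hence n^3 - 125 = (n - 5)(n^2 + 5n + 25).

(n - 5)(n^2 + 5n + 25)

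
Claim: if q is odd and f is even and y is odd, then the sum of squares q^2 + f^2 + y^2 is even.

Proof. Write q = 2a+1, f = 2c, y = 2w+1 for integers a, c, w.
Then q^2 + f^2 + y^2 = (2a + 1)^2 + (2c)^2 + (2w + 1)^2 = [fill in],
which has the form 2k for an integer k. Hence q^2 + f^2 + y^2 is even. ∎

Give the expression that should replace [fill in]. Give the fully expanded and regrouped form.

(2a + 1)^2 + (2c)^2 + (2w + 1)^2 = 4a^2 + 4a + 4c^2 + 4w^2 + 4w + 2
= 2(2a^2 + 2a + 2c^2 + 2w^2 + 2w + 1).
Since 2a^2 + 2a + 2c^2 + 2w^2 + 2w + 1 is an integer, the sum of squares is of the form 2k for an integer k.

2(2a^2 + 2a + 2c^2 + 2w^2 + 2w + 1)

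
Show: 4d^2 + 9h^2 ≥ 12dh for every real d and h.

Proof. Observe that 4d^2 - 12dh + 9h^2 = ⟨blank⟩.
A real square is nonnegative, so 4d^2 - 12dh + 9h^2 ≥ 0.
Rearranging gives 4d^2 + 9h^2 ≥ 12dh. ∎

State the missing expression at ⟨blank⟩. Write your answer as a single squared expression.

(2d - 3h)^2

The leading and trailing coefficients are 2^2 and 3^2, and 12 = 2·2·3, so the trinomial is (2d - 3h)^2.
Hence 4d^2 - 12dh + 9h^2 ≥ 0.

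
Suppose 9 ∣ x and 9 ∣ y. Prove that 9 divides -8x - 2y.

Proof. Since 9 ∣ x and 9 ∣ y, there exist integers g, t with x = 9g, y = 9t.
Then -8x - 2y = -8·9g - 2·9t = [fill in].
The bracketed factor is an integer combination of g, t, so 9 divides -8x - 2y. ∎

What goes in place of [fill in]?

9(-8g - 2t)

Pull the common 9 out of every term: -8·9g - 2·9t = 9(-8g - 2t).
-8g - 2t is an integer, which exhibits the divisibility.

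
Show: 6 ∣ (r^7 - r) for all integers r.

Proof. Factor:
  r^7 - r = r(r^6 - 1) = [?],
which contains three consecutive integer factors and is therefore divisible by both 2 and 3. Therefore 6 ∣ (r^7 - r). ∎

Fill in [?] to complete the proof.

r^6 - 1 = (r^2 - 1)(r^4 + r^2 + 1), and r^2 - 1 = (r-1)(r+1).
So r(r^6 - 1) = (r - 1)r(r + 1)(r^4 + r^2 + 1).

(r - 1)r(r + 1)(r^4 + r^2 + 1)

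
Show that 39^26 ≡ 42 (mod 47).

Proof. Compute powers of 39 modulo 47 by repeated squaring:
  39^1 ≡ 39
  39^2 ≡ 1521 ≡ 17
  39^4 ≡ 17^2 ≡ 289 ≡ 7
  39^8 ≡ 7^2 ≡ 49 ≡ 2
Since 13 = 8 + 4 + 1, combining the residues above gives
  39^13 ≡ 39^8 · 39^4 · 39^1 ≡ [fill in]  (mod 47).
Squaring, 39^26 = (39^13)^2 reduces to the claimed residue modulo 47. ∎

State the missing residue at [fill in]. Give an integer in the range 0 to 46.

29

39^8 · 39^4 · 39^1 ≡ 2 · 7 · 39 = 546.
546 mod 47 = 29, so 39^13 ≡ 29 (mod 47).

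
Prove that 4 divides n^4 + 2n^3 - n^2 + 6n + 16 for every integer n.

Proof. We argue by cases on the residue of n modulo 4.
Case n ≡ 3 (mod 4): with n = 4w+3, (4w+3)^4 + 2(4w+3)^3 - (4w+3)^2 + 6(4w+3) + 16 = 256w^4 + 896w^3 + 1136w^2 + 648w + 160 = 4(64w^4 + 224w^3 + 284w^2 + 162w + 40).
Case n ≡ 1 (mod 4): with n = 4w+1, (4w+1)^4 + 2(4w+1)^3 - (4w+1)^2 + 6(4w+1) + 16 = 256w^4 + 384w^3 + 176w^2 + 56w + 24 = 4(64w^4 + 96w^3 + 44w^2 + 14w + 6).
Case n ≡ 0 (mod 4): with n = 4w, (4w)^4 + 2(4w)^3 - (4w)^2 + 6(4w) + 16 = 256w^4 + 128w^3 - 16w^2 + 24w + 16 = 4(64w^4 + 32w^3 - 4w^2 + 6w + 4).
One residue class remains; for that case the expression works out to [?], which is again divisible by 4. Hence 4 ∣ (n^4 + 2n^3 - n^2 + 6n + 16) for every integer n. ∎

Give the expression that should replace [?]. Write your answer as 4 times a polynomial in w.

4(64w^4 + 160w^3 + 140w^2 + 58w + 14)

The residues treated are {3, 1, 0}, so the missing case is n ≡ 2 (mod 4); write n = 4w+2.
Then (4w+2)^4 + 2(4w+2)^3 - (4w+2)^2 + 6(4w+2) + 16 = 256w^4 + 640w^3 + 560w^2 + 232w + 56 = 4(64w^4 + 160w^3 + 140w^2 + 58w + 14).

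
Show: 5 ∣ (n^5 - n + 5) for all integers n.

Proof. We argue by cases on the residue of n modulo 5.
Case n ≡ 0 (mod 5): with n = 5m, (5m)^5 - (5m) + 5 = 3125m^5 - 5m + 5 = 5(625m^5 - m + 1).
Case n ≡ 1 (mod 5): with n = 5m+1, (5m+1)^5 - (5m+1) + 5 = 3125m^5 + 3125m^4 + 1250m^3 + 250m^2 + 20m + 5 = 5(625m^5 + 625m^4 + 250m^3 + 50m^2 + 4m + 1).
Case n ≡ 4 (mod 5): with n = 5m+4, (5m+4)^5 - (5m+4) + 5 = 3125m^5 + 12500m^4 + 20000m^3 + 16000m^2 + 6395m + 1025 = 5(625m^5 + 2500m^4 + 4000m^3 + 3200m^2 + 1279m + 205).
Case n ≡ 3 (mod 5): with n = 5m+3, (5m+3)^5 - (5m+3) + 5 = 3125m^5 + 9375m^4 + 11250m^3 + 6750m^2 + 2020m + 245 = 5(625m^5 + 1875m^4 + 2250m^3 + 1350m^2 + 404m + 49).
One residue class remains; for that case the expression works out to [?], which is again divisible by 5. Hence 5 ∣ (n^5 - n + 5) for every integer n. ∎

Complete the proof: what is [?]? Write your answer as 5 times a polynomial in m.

5(625m^5 + 1250m^4 + 1000m^3 + 400m^2 + 79m + 7)

The residues treated are {0, 1, 4, 3}, so the missing case is n ≡ 2 (mod 5); write n = 5m+2.
Then (5m+2)^5 - (5m+2) + 5 = 3125m^5 + 6250m^4 + 5000m^3 + 2000m^2 + 395m + 35 = 5(625m^5 + 1250m^4 + 1000m^3 + 400m^2 + 79m + 7).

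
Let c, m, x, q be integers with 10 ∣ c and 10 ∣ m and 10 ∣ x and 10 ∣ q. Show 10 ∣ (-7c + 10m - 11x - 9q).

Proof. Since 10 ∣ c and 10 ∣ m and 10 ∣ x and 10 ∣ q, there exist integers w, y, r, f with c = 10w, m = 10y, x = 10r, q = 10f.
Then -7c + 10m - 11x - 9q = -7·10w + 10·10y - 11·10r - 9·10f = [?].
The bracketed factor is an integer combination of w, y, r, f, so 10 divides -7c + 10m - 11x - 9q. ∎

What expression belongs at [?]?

Pull the common 10 out of every term: -7·10w + 10·10y - 11·10r - 9·10f = 10(-9f - 11r - 7w + 10y).
-9f - 11r - 7w + 10y is an integer, which exhibits the divisibility.

10(-9f - 11r - 7w + 10y)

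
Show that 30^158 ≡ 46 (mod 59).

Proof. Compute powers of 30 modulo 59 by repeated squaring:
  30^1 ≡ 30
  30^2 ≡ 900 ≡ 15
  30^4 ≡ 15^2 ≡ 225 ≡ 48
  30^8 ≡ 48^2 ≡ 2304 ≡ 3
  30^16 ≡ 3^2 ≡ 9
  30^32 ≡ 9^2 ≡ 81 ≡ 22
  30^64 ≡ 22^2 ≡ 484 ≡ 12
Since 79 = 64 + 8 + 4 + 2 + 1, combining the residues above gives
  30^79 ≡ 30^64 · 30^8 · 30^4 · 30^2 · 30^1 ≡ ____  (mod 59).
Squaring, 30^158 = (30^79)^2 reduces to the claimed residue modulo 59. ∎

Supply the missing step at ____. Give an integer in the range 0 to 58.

39

30^64 · 30^8 · 30^4 · 30^2 · 30^1 ≡ 12 · 3 · 48 · 15 · 30 = 777600.
777600 mod 59 = 39, so 30^79 ≡ 39 (mod 59).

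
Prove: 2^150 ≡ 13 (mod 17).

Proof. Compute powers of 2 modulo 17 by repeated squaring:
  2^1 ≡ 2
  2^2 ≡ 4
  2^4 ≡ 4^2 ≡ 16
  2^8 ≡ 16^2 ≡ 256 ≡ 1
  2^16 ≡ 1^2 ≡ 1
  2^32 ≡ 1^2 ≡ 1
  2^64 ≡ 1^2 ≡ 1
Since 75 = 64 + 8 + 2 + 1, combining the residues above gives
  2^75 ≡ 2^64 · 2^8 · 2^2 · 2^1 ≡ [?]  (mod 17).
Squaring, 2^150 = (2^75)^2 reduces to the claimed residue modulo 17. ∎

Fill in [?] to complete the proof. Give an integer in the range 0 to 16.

8

2^64 · 2^8 · 2^2 · 2^1 ≡ 1 · 1 · 4 · 2 = 8.
8 mod 17 = 8, so 2^75 ≡ 8 (mod 17).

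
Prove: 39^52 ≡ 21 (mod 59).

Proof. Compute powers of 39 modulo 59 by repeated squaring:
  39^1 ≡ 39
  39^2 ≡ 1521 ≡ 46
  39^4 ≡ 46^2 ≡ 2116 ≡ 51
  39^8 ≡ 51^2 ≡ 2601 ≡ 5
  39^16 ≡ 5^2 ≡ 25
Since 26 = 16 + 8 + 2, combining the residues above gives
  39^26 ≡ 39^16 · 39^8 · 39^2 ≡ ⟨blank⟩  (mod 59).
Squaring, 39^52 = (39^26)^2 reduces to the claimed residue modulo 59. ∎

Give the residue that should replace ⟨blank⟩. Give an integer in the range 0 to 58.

27

Multiply the listed residues: 25 · 5 · 46 = 125 → 5750.
Reducing modulo 59: 5750 = 97·59 + 27, so 39^26 ≡ 27.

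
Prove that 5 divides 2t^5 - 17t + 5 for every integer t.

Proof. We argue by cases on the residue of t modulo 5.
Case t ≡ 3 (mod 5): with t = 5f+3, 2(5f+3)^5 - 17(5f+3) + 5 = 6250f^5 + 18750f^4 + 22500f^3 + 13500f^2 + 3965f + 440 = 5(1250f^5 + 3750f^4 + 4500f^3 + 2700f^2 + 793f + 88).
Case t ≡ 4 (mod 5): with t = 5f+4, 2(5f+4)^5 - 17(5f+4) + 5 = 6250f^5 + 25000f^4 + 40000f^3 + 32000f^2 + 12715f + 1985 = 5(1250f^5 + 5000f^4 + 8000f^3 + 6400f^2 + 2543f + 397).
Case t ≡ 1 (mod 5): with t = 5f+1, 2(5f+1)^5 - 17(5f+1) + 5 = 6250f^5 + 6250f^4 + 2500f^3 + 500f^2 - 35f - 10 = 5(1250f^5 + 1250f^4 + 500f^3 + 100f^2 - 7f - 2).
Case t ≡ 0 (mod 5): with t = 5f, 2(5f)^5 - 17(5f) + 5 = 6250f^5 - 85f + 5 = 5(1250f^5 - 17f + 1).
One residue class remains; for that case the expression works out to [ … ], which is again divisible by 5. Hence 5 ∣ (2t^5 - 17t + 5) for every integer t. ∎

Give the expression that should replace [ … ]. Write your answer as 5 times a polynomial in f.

5(1250f^5 + 2500f^4 + 2000f^3 + 800f^2 + 143f + 7)

Only t ≡ 2 (mod 5) is unaccounted for. Put t = 5f+2:
2(5f+2)^5 - 17(5f+2) + 5 expands to 6250f^5 + 12500f^4 + 10000f^3 + 4000f^2 + 715f + 35,
and factoring out 5 leaves 5(1250f^5 + 2500f^4 + 2000f^3 + 800f^2 + 143f + 7).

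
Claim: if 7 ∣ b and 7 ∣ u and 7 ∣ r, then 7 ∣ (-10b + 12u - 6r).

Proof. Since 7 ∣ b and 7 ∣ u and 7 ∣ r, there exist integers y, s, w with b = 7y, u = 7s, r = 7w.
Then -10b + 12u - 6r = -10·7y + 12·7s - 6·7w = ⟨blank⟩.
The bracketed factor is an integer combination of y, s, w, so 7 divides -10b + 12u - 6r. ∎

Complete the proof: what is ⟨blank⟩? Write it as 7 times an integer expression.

7(12s - 6w - 10y)

Pull the common 7 out of every term: -10·7y + 12·7s - 6·7w = 7(12s - 6w - 10y).
12s - 6w - 10y is an integer, which exhibits the divisibility.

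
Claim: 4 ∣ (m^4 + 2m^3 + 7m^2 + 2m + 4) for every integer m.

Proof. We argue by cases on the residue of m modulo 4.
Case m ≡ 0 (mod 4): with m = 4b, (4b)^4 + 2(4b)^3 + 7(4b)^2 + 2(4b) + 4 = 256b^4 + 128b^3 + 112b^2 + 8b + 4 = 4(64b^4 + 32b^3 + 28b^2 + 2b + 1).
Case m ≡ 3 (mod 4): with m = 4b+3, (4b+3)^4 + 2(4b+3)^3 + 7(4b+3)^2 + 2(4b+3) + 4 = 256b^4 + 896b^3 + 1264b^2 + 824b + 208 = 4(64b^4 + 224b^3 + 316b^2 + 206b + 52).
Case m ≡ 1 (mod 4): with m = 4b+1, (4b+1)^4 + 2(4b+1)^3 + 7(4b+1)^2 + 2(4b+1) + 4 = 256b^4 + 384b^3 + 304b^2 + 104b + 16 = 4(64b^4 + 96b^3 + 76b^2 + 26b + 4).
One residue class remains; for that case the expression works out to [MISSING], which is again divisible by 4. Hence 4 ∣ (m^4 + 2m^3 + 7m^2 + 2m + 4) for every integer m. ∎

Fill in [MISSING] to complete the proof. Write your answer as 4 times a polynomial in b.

Only m ≡ 2 (mod 4) is unaccounted for. Put m = 4b+2:
(4b+2)^4 + 2(4b+2)^3 + 7(4b+2)^2 + 2(4b+2) + 4 expands to 256b^4 + 640b^3 + 688b^2 + 344b + 68,
and factoring out 4 leaves 4(64b^4 + 160b^3 + 172b^2 + 86b + 17).

4(64b^4 + 160b^3 + 172b^2 + 86b + 17)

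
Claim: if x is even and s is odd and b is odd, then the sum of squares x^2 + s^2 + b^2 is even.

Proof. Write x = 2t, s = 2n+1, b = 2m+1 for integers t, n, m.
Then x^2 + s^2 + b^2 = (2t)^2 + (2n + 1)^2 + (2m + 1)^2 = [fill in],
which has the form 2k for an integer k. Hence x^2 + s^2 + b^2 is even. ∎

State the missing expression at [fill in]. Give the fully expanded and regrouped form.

(2t)^2 + (2n + 1)^2 + (2m + 1)^2 = 4m^2 + 4m + 4n^2 + 4n + 4t^2 + 2
= 2(2m^2 + 2m + 2n^2 + 2n + 2t^2 + 1).
Since 2m^2 + 2m + 2n^2 + 2n + 2t^2 + 1 is an integer, the sum of squares is of the form 2k for an integer k.

2(2m^2 + 2m + 2n^2 + 2n + 2t^2 + 1)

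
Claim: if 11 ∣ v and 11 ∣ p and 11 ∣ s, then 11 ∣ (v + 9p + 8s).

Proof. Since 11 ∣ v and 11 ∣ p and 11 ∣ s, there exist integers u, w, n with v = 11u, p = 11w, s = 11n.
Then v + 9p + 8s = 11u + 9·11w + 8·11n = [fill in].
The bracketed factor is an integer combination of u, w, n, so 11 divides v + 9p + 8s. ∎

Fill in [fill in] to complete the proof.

Pull the common 11 out of every term: 11u + 9·11w + 8·11n = 11(8n + u + 9w).
8n + u + 9w is an integer, which exhibits the divisibility.

11(8n + u + 9w)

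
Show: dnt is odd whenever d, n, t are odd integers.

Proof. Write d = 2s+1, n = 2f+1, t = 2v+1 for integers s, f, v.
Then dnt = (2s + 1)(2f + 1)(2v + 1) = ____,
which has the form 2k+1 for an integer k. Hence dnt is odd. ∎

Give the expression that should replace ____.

(2s + 1)(2f + 1)(2v + 1) = 8fsv + 4fs + 4fv + 2f + 4sv + 2s + 2v + 1
= 2(4fsv + 2fs + 2fv + f + 2sv + s + v) + 1.
Since 4fsv + 2fs + 2fv + f + 2sv + s + v is an integer, the product is of the form 2k+1 for an integer k.

2(4fsv + 2fs + 2fv + f + 2sv + s + v) + 1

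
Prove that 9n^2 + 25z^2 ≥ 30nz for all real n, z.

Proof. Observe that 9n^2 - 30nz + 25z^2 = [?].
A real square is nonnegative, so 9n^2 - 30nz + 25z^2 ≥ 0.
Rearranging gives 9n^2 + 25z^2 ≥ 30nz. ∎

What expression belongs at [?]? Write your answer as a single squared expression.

The leading and trailing coefficients are 3^2 and 5^2, and 30 = 2·3·5, so the trinomial is (3n - 5z)^2.
Hence 9n^2 - 30nz + 25z^2 ≥ 0.

(3n - 5z)^2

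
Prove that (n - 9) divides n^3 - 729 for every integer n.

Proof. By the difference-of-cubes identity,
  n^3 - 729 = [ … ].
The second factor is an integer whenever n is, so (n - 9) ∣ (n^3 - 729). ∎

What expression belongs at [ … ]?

a^3 - b^3 = (a - b)(a^2 + ab + b^2). With a = n, b = 9:
n^3 - 729 = (n - 9)(n^2 + 9n + 81).

(n - 9)(n^2 + 9n + 81)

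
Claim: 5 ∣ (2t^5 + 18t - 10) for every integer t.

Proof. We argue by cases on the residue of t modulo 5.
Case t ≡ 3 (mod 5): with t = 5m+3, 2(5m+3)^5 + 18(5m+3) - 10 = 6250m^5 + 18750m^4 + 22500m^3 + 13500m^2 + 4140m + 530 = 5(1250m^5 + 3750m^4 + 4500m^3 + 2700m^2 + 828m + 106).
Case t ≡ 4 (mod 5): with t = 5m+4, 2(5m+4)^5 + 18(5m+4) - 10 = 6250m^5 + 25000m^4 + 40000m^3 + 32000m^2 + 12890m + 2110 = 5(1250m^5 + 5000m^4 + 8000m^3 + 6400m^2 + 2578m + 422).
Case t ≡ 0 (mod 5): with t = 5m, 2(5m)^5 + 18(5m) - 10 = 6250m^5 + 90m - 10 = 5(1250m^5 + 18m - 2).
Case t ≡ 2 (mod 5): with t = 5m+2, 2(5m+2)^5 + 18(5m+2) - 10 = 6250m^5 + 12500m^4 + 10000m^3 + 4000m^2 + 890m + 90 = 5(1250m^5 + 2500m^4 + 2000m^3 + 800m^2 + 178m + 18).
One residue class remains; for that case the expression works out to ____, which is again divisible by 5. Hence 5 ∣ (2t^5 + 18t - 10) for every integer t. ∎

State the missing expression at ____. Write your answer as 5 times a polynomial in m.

5(1250m^5 + 1250m^4 + 500m^3 + 100m^2 + 28m + 2)

Only t ≡ 1 (mod 5) is unaccounted for. Put t = 5m+1:
2(5m+1)^5 + 18(5m+1) - 10 expands to 6250m^5 + 6250m^4 + 2500m^3 + 500m^2 + 140m + 10,
and factoring out 5 leaves 5(1250m^5 + 1250m^4 + 500m^3 + 100m^2 + 28m + 2).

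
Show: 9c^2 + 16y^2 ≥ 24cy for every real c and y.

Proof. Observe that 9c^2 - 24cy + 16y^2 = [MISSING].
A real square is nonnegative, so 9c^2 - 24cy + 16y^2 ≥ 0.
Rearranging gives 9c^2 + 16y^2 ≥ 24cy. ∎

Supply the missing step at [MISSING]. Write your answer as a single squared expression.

The leading and trailing coefficients are 3^2 and 4^2, and 24 = 2·3·4, so the trinomial is (3c - 4y)^2.
Hence 9c^2 - 24cy + 16y^2 ≥ 0.

(3c - 4y)^2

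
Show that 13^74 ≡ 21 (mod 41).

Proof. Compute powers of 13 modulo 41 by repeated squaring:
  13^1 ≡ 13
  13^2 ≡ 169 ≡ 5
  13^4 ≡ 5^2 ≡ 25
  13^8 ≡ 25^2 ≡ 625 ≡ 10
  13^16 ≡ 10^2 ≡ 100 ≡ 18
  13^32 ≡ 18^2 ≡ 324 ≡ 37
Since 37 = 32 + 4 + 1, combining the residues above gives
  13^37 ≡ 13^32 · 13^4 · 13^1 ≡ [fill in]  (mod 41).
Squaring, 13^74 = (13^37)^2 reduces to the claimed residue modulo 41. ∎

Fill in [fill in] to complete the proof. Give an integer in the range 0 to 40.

Multiply the listed residues: 37 · 25 · 13 = 925 → 12025.
Reducing modulo 41: 12025 = 293·41 + 12, so 13^37 ≡ 12.

12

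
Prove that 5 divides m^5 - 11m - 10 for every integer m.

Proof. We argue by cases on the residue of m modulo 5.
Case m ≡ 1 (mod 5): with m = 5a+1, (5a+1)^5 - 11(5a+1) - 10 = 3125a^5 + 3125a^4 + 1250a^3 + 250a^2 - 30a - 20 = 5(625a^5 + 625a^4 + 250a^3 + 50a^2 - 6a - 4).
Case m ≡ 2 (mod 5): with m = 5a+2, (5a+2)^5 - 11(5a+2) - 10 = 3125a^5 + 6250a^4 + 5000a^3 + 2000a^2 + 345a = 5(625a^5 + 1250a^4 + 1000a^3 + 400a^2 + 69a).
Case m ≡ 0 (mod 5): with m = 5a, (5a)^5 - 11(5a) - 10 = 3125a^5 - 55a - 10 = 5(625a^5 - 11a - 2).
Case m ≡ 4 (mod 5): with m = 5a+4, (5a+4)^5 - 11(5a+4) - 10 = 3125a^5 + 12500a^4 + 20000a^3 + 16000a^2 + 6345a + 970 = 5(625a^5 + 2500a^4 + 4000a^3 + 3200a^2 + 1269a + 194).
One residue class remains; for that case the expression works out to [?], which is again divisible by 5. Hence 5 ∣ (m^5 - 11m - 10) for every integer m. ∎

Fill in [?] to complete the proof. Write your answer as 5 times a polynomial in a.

5(625a^5 + 1875a^4 + 2250a^3 + 1350a^2 + 394a + 40)

The residues treated are {1, 2, 0, 4}, so the missing case is m ≡ 3 (mod 5); write m = 5a+3.
Then (5a+3)^5 - 11(5a+3) - 10 = 3125a^5 + 9375a^4 + 11250a^3 + 6750a^2 + 1970a + 200 = 5(625a^5 + 1875a^4 + 2250a^3 + 1350a^2 + 394a + 40).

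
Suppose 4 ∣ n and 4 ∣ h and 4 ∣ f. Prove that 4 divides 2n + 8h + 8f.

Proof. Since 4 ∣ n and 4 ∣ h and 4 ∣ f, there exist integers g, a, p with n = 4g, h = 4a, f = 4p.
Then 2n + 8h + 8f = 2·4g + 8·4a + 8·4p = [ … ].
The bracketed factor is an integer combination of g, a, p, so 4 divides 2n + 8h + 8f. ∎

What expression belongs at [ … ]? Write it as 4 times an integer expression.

4(8a + 2g + 8p)

Pull the common 4 out of every term: 2·4g + 8·4a + 8·4p = 4(8a + 2g + 8p).
8a + 2g + 8p is an integer, which exhibits the divisibility.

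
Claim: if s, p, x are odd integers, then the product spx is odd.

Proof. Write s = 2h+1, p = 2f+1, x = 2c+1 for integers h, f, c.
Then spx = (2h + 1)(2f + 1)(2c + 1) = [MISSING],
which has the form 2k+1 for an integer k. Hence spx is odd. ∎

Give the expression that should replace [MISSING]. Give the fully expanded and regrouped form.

2(4cfh + 2cf + 2ch + c + 2fh + f + h) + 1

Expanding: (2h + 1)(2f + 1)(2c + 1) = 8cfh + 4cf + 4ch + 2c + 4fh + 2f + 2h + 1.
Every term except the constant is even, so this is 2(4cfh + 2cf + 2ch + c + 2fh + f + h) + 1,
and 4cfh + 2cf + 2ch + c + 2fh + f + h ∈ ℤ gives the required form.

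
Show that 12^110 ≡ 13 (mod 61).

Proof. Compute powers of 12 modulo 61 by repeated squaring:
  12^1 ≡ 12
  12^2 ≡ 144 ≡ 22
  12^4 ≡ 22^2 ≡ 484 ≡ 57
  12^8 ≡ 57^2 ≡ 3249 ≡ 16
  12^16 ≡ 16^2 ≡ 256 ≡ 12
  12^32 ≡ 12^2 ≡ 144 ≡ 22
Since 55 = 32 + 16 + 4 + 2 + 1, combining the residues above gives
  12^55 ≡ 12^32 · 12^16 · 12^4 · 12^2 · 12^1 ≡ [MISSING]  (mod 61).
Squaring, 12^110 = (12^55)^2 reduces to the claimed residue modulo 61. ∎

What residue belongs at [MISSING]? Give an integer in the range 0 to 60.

12^32 · 12^16 · 12^4 · 12^2 · 12^1 ≡ 22 · 12 · 57 · 22 · 12 = 3972672.
3972672 mod 61 = 47, so 12^55 ≡ 47 (mod 61).

47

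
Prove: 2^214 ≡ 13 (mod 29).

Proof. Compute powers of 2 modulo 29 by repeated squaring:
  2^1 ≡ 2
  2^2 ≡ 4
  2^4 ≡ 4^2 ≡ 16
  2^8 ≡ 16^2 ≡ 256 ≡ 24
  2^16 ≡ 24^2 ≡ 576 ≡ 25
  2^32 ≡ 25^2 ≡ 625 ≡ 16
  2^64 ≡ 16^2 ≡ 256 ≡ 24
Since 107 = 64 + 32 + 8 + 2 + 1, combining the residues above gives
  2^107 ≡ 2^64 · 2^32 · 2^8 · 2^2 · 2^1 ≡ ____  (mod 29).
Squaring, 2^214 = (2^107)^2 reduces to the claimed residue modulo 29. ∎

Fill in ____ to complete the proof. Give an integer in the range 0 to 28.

2^64 · 2^32 · 2^8 · 2^2 · 2^1 ≡ 24 · 16 · 24 · 4 · 2 = 73728.
73728 mod 29 = 10, so 2^107 ≡ 10 (mod 29).

10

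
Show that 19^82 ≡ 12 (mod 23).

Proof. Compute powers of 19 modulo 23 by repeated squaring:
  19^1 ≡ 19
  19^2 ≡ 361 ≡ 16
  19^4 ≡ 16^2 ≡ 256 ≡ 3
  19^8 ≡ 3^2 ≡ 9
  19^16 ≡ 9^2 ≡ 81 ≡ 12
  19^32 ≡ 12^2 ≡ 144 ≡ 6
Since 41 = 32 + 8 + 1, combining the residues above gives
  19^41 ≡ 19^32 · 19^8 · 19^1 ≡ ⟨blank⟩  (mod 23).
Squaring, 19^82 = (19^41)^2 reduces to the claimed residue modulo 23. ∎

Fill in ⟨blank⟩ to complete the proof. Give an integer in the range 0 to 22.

19^32 · 19^8 · 19^1 ≡ 6 · 9 · 19 = 1026.
1026 mod 23 = 14, so 19^41 ≡ 14 (mod 23).

14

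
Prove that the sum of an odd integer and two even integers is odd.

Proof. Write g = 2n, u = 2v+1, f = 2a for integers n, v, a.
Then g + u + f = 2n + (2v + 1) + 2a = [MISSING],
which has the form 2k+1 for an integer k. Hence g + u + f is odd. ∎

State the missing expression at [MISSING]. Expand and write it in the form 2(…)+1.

2n + (2v + 1) + 2a = 2a + 2n + 2v + 1
= 2(a + n + v) + 1.
Since a + n + v is an integer, the sum is of the form 2k+1 for an integer k.

2(a + n + v) + 1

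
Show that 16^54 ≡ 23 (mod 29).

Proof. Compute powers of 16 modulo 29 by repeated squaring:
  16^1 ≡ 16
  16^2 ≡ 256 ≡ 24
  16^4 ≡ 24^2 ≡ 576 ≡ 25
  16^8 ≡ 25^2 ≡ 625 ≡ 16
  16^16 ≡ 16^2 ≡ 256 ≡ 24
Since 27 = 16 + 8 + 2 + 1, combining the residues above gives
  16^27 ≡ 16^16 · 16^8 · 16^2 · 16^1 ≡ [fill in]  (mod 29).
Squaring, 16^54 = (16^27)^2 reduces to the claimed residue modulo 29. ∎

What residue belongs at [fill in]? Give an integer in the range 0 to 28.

16^16 · 16^8 · 16^2 · 16^1 ≡ 24 · 16 · 24 · 16 = 147456.
147456 mod 29 = 20, so 16^27 ≡ 20 (mod 29).

20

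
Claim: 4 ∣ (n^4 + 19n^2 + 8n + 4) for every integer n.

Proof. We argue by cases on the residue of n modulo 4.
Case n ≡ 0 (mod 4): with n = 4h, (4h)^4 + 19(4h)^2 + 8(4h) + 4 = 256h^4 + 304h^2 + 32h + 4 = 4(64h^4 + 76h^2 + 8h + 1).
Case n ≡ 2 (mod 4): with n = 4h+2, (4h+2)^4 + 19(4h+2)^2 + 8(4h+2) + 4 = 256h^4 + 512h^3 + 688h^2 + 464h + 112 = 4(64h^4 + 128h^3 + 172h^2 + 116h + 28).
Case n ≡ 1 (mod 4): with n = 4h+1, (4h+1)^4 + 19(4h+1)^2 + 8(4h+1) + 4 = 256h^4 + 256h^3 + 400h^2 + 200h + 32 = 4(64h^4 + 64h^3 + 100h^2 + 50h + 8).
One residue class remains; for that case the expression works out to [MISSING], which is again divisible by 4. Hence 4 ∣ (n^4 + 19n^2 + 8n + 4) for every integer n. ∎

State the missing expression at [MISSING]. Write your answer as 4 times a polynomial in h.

4(64h^4 + 192h^3 + 292h^2 + 230h + 70)

Only n ≡ 3 (mod 4) is unaccounted for. Put n = 4h+3:
(4h+3)^4 + 19(4h+3)^2 + 8(4h+3) + 4 expands to 256h^4 + 768h^3 + 1168h^2 + 920h + 280,
and factoring out 4 leaves 4(64h^4 + 192h^3 + 292h^2 + 230h + 70).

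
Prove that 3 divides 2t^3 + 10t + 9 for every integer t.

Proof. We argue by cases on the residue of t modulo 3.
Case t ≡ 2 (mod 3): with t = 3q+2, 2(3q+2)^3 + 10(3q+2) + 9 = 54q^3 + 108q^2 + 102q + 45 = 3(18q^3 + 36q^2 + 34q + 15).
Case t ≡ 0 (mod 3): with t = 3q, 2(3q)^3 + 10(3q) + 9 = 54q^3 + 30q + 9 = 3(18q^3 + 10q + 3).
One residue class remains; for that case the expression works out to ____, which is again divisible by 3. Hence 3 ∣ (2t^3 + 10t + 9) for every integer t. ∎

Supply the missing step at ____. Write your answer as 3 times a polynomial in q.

3(18q^3 + 18q^2 + 16q + 7)

Only t ≡ 1 (mod 3) is unaccounted for. Put t = 3q+1:
2(3q+1)^3 + 10(3q+1) + 9 expands to 54q^3 + 54q^2 + 48q + 21,
and factoring out 3 leaves 3(18q^3 + 18q^2 + 16q + 7).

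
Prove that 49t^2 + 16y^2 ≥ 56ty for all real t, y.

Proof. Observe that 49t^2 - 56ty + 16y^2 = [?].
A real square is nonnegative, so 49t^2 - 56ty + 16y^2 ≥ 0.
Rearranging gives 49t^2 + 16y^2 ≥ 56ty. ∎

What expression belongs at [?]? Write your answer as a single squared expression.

The leading and trailing coefficients are 7^2 and 4^2, and 56 = 2·7·4, so the trinomial is (7t - 4y)^2.
Hence 49t^2 - 56ty + 16y^2 ≥ 0.

(7t - 4y)^2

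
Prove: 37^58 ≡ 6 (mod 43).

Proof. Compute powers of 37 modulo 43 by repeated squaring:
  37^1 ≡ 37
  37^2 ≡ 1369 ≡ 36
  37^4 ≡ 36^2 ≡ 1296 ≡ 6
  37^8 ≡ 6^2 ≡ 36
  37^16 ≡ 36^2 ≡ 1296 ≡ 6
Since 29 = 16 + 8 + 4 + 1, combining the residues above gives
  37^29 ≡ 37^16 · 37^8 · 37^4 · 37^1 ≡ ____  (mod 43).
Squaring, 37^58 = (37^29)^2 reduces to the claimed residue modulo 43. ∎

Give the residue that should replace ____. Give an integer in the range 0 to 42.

Multiply the listed residues: 6 · 36 · 6 · 37 = 216 → 1296 → 47952.
Reducing modulo 43: 47952 = 1115·43 + 7, so 37^29 ≡ 7.

7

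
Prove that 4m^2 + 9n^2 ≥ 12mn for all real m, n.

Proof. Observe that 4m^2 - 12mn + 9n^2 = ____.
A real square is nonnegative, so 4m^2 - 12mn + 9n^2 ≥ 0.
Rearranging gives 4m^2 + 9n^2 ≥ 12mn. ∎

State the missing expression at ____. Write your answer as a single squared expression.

(2m - 3n)^2

The leading and trailing coefficients are 2^2 and 3^2, and 12 = 2·2·3, so the trinomial is (2m - 3n)^2.
Hence 4m^2 - 12mn + 9n^2 ≥ 0.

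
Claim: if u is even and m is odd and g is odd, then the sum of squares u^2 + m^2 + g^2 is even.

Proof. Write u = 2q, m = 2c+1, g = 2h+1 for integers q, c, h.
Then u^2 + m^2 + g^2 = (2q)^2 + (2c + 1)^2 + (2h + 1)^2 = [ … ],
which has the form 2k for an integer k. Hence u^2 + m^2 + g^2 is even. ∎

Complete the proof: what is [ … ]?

2(2c^2 + 2c + 2h^2 + 2h + 2q^2 + 1)

(2q)^2 + (2c + 1)^2 + (2h + 1)^2 = 4c^2 + 4c + 4h^2 + 4h + 4q^2 + 2
= 2(2c^2 + 2c + 2h^2 + 2h + 2q^2 + 1).
Since 2c^2 + 2c + 2h^2 + 2h + 2q^2 + 1 is an integer, the sum of squares is of the form 2k for an integer k.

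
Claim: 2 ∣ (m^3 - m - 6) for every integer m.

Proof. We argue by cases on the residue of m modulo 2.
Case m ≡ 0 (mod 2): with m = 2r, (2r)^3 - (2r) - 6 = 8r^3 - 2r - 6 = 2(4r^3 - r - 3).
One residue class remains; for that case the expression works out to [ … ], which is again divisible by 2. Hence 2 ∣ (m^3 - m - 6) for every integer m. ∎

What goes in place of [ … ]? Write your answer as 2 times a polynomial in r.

The residues treated are {0}, so the missing case is m ≡ 1 (mod 2); write m = 2r+1.
Then (2r+1)^3 - (2r+1) - 6 = 8r^3 + 12r^2 + 4r - 6 = 2(4r^3 + 6r^2 + 2r - 3).

2(4r^3 + 6r^2 + 2r - 3)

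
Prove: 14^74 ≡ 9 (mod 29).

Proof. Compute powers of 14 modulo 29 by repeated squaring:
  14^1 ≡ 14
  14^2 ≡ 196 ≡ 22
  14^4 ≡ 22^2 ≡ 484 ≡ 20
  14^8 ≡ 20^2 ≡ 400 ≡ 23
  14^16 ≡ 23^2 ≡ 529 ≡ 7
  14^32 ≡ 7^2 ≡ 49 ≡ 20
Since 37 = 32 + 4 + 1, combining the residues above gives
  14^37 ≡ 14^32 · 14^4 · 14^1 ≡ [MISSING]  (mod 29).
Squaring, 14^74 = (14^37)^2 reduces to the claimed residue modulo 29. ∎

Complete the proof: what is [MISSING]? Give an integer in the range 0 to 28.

14^32 · 14^4 · 14^1 ≡ 20 · 20 · 14 = 5600.
5600 mod 29 = 3, so 14^37 ≡ 3 (mod 29).

3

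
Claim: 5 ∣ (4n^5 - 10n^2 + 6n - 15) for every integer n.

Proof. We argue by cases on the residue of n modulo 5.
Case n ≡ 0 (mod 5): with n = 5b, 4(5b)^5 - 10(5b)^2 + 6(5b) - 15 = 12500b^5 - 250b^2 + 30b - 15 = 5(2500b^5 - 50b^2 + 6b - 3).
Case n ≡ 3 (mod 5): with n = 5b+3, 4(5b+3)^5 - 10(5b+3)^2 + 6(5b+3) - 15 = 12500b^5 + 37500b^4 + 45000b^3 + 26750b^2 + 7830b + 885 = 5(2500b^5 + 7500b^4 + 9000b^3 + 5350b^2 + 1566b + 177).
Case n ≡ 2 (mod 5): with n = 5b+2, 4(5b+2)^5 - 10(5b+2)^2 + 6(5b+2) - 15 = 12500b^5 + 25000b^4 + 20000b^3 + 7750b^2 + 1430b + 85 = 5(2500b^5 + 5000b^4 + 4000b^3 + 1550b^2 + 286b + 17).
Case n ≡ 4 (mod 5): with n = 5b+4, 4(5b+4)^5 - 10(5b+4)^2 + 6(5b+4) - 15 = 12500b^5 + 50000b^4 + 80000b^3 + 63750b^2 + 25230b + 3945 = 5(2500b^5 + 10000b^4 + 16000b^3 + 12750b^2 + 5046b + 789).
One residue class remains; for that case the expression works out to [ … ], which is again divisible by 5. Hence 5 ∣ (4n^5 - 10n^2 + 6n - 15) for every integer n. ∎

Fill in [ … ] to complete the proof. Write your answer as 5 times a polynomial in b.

5(2500b^5 + 2500b^4 + 1000b^3 + 150b^2 + 6b - 3)

The residues treated are {0, 3, 2, 4}, so the missing case is n ≡ 1 (mod 5); write n = 5b+1.
Then 4(5b+1)^5 - 10(5b+1)^2 + 6(5b+1) - 15 = 12500b^5 + 12500b^4 + 5000b^3 + 750b^2 + 30b - 15 = 5(2500b^5 + 2500b^4 + 1000b^3 + 150b^2 + 6b - 3).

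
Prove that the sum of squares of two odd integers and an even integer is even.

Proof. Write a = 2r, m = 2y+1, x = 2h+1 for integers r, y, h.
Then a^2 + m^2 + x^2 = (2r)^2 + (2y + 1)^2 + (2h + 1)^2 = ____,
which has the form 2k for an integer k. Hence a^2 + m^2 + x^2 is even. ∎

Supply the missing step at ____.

2(2h^2 + 2h + 2r^2 + 2y^2 + 2y + 1)

(2r)^2 + (2y + 1)^2 + (2h + 1)^2 = 4h^2 + 4h + 4r^2 + 4y^2 + 4y + 2
= 2(2h^2 + 2h + 2r^2 + 2y^2 + 2y + 1).
Since 2h^2 + 2h + 2r^2 + 2y^2 + 2y + 1 is an integer, the sum of squares is of the form 2k for an integer k.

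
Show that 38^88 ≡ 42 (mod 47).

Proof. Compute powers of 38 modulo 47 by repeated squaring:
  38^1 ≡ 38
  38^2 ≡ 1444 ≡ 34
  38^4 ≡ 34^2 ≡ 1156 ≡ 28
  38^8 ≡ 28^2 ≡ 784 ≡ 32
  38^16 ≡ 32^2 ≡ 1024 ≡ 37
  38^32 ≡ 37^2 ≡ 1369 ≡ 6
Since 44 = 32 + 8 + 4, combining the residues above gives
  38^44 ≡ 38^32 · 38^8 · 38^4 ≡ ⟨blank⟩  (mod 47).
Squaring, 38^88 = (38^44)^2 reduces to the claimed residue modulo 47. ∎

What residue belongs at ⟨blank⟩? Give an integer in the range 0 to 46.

Multiply the listed residues: 6 · 32 · 28 = 192 → 5376.
Reducing modulo 47: 5376 = 114·47 + 18, so 38^44 ≡ 18.

18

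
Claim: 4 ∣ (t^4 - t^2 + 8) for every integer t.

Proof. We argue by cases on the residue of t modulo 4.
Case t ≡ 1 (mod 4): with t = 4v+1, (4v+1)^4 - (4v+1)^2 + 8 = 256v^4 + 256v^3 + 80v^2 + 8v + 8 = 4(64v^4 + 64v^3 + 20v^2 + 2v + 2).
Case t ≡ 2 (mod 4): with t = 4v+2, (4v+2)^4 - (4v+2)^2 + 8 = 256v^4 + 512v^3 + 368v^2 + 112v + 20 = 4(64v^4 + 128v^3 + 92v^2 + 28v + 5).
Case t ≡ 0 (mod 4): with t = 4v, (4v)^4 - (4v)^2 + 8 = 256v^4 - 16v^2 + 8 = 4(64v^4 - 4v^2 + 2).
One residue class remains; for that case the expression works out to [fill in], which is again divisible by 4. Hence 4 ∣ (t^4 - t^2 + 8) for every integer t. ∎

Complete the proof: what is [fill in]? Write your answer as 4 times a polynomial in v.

4(64v^4 + 192v^3 + 212v^2 + 102v + 20)

The residues treated are {1, 2, 0}, so the missing case is t ≡ 3 (mod 4); write t = 4v+3.
Then (4v+3)^4 - (4v+3)^2 + 8 = 256v^4 + 768v^3 + 848v^2 + 408v + 80 = 4(64v^4 + 192v^3 + 212v^2 + 102v + 20).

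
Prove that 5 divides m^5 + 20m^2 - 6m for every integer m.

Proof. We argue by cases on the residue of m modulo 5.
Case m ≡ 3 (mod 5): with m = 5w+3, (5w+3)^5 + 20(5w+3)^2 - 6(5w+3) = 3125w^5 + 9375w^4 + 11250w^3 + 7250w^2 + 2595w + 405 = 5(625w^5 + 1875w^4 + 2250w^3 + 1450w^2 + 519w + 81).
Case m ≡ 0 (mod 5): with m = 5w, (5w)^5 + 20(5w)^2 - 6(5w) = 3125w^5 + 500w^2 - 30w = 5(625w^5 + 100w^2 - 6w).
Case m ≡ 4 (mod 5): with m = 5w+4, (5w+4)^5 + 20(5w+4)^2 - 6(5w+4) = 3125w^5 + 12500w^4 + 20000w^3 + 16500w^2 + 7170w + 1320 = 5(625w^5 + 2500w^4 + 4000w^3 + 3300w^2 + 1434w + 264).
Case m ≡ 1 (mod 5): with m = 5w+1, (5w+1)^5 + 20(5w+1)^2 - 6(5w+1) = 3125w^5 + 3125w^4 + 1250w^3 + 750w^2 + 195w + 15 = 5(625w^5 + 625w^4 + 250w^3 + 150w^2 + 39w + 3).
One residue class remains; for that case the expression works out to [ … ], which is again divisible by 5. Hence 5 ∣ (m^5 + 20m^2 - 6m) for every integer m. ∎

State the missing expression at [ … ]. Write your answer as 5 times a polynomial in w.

The residues treated are {3, 0, 4, 1}, so the missing case is m ≡ 2 (mod 5); write m = 5w+2.
Then (5w+2)^5 + 20(5w+2)^2 - 6(5w+2) = 3125w^5 + 6250w^4 + 5000w^3 + 2500w^2 + 770w + 100 = 5(625w^5 + 1250w^4 + 1000w^3 + 500w^2 + 154w + 20).

5(625w^5 + 1250w^4 + 1000w^3 + 500w^2 + 154w + 20)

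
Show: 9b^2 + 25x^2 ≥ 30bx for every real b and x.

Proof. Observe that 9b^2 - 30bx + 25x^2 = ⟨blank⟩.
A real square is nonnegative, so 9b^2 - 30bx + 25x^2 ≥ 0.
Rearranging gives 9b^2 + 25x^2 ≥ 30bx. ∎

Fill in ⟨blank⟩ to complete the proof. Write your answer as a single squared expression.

The leading and trailing coefficients are 3^2 and 5^2, and 30 = 2·3·5, so the trinomial is (3b - 5x)^2.
Hence 9b^2 - 30bx + 25x^2 ≥ 0.

(3b - 5x)^2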